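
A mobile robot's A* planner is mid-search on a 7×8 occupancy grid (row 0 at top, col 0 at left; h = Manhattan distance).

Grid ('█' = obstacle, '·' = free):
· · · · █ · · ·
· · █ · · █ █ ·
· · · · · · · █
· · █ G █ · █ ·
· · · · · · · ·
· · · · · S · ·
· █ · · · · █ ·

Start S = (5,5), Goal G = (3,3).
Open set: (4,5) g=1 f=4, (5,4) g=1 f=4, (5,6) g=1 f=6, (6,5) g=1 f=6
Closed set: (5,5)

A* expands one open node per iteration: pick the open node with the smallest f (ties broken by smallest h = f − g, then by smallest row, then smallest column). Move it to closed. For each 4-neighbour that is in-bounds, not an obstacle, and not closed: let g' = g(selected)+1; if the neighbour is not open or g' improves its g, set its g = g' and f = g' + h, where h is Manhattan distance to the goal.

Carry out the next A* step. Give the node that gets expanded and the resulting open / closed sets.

expanded=(4,5); open=[(3,5) g=2 f=4, (4,4) g=2 f=4, (4,6) g=2 f=6, (5,4) g=1 f=4, (5,6) g=1 f=6, (6,5) g=1 f=6]; closed=[(4,5), (5,5)]

step 1: expand (4,5) (f=4, h=3) → closed; open now [(3,5) g=2 f=4, (4,4) g=2 f=4, (4,6) g=2 f=6, (5,4) g=1 f=4, (5,6) g=1 f=6, (6,5) g=1 f=6]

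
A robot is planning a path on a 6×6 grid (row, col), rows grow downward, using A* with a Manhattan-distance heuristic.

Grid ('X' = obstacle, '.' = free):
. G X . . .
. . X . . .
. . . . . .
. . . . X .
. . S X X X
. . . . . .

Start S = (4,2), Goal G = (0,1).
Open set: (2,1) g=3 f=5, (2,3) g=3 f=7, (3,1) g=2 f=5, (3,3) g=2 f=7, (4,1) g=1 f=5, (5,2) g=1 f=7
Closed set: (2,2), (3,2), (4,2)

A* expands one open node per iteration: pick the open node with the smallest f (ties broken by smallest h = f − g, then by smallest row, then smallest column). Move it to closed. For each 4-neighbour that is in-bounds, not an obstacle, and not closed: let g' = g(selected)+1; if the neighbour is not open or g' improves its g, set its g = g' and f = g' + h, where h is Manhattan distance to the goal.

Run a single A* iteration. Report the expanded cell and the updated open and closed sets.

step 1: expand (2,1) (f=5, h=2) → closed; open now [(1,1) g=4 f=5, (2,0) g=4 f=7, (2,3) g=3 f=7, (3,1) g=2 f=5, (3,3) g=2 f=7, (4,1) g=1 f=5, (5,2) g=1 f=7]

expanded=(2,1); open=[(1,1) g=4 f=5, (2,0) g=4 f=7, (2,3) g=3 f=7, (3,1) g=2 f=5, (3,3) g=2 f=7, (4,1) g=1 f=5, (5,2) g=1 f=7]; closed=[(2,1), (2,2), (3,2), (4,2)]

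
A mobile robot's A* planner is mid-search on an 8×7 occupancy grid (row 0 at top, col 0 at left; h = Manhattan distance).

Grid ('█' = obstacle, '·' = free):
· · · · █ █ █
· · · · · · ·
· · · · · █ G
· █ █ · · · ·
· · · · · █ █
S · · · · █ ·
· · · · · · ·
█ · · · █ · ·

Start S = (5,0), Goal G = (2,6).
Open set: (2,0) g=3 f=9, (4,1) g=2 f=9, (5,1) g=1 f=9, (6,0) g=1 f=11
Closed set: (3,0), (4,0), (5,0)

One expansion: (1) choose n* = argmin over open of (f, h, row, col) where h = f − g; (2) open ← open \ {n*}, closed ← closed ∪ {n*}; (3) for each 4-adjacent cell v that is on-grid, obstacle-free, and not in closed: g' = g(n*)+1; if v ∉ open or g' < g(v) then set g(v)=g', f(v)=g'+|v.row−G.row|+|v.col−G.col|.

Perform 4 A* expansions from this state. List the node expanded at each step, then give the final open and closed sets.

order=[(2,0) → (2,1) → (2,2) → (2,3)]; open=[(1,0) g=4 f=11, (1,1) g=5 f=11, (1,2) g=6 f=11, (1,3) g=7 f=11, (2,4) g=7 f=9, (3,3) g=7 f=11, (4,1) g=2 f=9, (5,1) g=1 f=9, (6,0) g=1 f=11]; closed=[(2,0), (2,1), (2,2), (2,3), (3,0), (4,0), (5,0)]

step 1: expand (2,0) (f=9, h=6) → closed; open now [(1,0) g=4 f=11, (2,1) g=4 f=9, (4,1) g=2 f=9, (5,1) g=1 f=9, (6,0) g=1 f=11]
step 2: expand (2,1) (f=9, h=5) → closed; open now [(1,0) g=4 f=11, (1,1) g=5 f=11, (2,2) g=5 f=9, (4,1) g=2 f=9, (5,1) g=1 f=9, (6,0) g=1 f=11]
step 3: expand (2,2) (f=9, h=4) → closed; open now [(1,0) g=4 f=11, (1,1) g=5 f=11, (1,2) g=6 f=11, (2,3) g=6 f=9, (4,1) g=2 f=9, (5,1) g=1 f=9, (6,0) g=1 f=11]
step 4: expand (2,3) (f=9, h=3) → closed; open now [(1,0) g=4 f=11, (1,1) g=5 f=11, (1,2) g=6 f=11, (1,3) g=7 f=11, (2,4) g=7 f=9, (3,3) g=7 f=11, (4,1) g=2 f=9, (5,1) g=1 f=9, (6,0) g=1 f=11]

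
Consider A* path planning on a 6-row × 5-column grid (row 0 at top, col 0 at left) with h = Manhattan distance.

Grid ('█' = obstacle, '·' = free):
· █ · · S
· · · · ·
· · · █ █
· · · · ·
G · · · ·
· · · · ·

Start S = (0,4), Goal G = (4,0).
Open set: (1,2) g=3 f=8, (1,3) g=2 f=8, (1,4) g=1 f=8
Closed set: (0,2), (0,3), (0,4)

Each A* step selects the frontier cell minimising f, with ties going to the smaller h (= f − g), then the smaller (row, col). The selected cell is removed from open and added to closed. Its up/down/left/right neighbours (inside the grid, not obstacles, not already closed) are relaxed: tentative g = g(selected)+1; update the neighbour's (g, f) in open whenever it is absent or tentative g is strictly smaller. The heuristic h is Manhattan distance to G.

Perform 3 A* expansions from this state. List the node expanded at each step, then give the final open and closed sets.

step 1: expand (1,2) (f=8, h=5) → closed; open now [(1,1) g=4 f=8, (1,3) g=2 f=8, (1,4) g=1 f=8, (2,2) g=4 f=8]
step 2: expand (1,1) (f=8, h=4) → closed; open now [(1,0) g=5 f=8, (1,3) g=2 f=8, (1,4) g=1 f=8, (2,1) g=5 f=8, (2,2) g=4 f=8]
step 3: expand (1,0) (f=8, h=3) → closed; open now [(0,0) g=6 f=10, (1,3) g=2 f=8, (1,4) g=1 f=8, (2,0) g=6 f=8, (2,1) g=5 f=8, (2,2) g=4 f=8]

order=[(1,2) → (1,1) → (1,0)]; open=[(0,0) g=6 f=10, (1,3) g=2 f=8, (1,4) g=1 f=8, (2,0) g=6 f=8, (2,1) g=5 f=8, (2,2) g=4 f=8]; closed=[(0,2), (0,3), (0,4), (1,0), (1,1), (1,2)]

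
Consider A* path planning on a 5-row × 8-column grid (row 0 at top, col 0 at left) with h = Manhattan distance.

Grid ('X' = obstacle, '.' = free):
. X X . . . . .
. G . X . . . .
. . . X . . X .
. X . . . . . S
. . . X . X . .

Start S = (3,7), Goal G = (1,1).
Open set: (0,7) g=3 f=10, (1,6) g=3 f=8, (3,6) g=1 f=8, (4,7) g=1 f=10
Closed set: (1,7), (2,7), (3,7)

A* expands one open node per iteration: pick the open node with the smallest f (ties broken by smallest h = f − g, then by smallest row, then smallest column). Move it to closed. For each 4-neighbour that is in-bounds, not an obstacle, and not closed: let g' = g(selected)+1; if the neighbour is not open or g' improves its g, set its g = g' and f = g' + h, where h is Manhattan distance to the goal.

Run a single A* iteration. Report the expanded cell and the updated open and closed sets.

step 1: expand (1,6) (f=8, h=5) → closed; open now [(0,6) g=4 f=10, (0,7) g=3 f=10, (1,5) g=4 f=8, (3,6) g=1 f=8, (4,7) g=1 f=10]

expanded=(1,6); open=[(0,6) g=4 f=10, (0,7) g=3 f=10, (1,5) g=4 f=8, (3,6) g=1 f=8, (4,7) g=1 f=10]; closed=[(1,6), (1,7), (2,7), (3,7)]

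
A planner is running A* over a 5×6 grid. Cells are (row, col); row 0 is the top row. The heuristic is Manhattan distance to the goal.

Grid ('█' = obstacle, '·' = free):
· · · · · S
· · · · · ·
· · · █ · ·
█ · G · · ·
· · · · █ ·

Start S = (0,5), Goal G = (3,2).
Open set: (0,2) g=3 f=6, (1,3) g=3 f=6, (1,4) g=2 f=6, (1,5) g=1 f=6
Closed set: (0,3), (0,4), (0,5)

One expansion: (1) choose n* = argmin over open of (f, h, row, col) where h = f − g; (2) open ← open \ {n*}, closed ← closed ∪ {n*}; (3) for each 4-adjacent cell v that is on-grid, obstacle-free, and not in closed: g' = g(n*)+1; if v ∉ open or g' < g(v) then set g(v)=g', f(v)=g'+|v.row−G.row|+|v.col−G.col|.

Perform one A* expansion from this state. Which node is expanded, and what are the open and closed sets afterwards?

expanded=(0,2); open=[(0,1) g=4 f=8, (1,2) g=4 f=6, (1,3) g=3 f=6, (1,4) g=2 f=6, (1,5) g=1 f=6]; closed=[(0,2), (0,3), (0,4), (0,5)]

step 1: expand (0,2) (f=6, h=3) → closed; open now [(0,1) g=4 f=8, (1,2) g=4 f=6, (1,3) g=3 f=6, (1,4) g=2 f=6, (1,5) g=1 f=6]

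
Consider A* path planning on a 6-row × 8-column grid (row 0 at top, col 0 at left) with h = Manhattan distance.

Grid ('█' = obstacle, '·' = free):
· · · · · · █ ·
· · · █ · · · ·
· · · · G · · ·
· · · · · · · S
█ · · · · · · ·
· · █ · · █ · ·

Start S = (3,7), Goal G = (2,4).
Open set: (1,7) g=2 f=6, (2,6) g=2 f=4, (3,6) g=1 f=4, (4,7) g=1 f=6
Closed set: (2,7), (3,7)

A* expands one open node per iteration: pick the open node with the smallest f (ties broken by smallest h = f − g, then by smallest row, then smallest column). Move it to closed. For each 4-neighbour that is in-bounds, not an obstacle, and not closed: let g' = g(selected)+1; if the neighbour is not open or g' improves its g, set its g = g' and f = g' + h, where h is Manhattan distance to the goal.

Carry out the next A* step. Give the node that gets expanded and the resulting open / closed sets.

expanded=(2,6); open=[(1,6) g=3 f=6, (1,7) g=2 f=6, (2,5) g=3 f=4, (3,6) g=1 f=4, (4,7) g=1 f=6]; closed=[(2,6), (2,7), (3,7)]

step 1: expand (2,6) (f=4, h=2) → closed; open now [(1,6) g=3 f=6, (1,7) g=2 f=6, (2,5) g=3 f=4, (3,6) g=1 f=4, (4,7) g=1 f=6]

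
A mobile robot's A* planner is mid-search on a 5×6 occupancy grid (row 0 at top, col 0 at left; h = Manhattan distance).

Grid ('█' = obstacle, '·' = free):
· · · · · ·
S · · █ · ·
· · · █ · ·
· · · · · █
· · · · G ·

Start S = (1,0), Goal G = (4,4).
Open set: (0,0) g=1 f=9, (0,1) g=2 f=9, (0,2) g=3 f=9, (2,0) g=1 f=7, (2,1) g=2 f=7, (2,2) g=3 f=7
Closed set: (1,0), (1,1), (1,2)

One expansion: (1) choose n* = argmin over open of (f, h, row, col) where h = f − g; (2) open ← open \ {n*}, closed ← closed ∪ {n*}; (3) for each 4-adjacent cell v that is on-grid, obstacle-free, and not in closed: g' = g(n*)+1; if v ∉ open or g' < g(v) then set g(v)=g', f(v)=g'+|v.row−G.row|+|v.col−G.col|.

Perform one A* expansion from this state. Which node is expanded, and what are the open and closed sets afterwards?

expanded=(2,2); open=[(0,0) g=1 f=9, (0,1) g=2 f=9, (0,2) g=3 f=9, (2,0) g=1 f=7, (2,1) g=2 f=7, (3,2) g=4 f=7]; closed=[(1,0), (1,1), (1,2), (2,2)]

step 1: expand (2,2) (f=7, h=4) → closed; open now [(0,0) g=1 f=9, (0,1) g=2 f=9, (0,2) g=3 f=9, (2,0) g=1 f=7, (2,1) g=2 f=7, (3,2) g=4 f=7]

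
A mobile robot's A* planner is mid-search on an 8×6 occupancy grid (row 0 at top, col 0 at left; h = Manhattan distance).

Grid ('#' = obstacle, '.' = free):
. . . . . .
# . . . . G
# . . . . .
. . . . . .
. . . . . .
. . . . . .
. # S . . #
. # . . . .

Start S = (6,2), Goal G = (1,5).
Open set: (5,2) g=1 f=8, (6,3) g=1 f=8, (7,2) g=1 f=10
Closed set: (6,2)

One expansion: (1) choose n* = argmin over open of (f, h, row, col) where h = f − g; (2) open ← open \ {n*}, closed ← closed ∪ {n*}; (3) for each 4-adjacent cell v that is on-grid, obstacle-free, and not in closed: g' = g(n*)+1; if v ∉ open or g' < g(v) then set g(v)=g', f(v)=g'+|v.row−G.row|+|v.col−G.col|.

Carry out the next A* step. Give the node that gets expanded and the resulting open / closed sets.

expanded=(5,2); open=[(4,2) g=2 f=8, (5,1) g=2 f=10, (5,3) g=2 f=8, (6,3) g=1 f=8, (7,2) g=1 f=10]; closed=[(5,2), (6,2)]

step 1: expand (5,2) (f=8, h=7) → closed; open now [(4,2) g=2 f=8, (5,1) g=2 f=10, (5,3) g=2 f=8, (6,3) g=1 f=8, (7,2) g=1 f=10]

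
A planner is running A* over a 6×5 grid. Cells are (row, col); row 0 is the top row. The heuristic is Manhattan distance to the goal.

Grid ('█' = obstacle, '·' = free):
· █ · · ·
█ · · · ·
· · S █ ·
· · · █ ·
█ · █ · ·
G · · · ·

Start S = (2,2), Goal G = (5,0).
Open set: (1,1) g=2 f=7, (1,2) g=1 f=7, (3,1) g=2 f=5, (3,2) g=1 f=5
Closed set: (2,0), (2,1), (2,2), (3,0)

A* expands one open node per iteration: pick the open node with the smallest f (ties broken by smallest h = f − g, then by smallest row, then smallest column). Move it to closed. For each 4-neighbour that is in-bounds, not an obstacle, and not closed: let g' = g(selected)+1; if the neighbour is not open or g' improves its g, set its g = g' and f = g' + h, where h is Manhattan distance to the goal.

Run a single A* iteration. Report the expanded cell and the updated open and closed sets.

expanded=(3,1); open=[(1,1) g=2 f=7, (1,2) g=1 f=7, (3,2) g=1 f=5, (4,1) g=3 f=5]; closed=[(2,0), (2,1), (2,2), (3,0), (3,1)]

step 1: expand (3,1) (f=5, h=3) → closed; open now [(1,1) g=2 f=7, (1,2) g=1 f=7, (3,2) g=1 f=5, (4,1) g=3 f=5]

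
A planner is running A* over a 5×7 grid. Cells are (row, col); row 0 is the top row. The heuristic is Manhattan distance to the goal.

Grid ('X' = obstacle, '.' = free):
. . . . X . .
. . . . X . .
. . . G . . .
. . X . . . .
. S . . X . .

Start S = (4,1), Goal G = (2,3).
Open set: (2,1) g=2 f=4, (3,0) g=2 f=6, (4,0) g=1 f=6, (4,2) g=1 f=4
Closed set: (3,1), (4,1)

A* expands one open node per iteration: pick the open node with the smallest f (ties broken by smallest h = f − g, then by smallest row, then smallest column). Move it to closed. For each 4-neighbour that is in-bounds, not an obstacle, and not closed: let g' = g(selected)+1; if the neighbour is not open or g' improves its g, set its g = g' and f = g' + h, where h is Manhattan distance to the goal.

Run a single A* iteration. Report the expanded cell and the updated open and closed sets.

step 1: expand (2,1) (f=4, h=2) → closed; open now [(1,1) g=3 f=6, (2,0) g=3 f=6, (2,2) g=3 f=4, (3,0) g=2 f=6, (4,0) g=1 f=6, (4,2) g=1 f=4]

expanded=(2,1); open=[(1,1) g=3 f=6, (2,0) g=3 f=6, (2,2) g=3 f=4, (3,0) g=2 f=6, (4,0) g=1 f=6, (4,2) g=1 f=4]; closed=[(2,1), (3,1), (4,1)]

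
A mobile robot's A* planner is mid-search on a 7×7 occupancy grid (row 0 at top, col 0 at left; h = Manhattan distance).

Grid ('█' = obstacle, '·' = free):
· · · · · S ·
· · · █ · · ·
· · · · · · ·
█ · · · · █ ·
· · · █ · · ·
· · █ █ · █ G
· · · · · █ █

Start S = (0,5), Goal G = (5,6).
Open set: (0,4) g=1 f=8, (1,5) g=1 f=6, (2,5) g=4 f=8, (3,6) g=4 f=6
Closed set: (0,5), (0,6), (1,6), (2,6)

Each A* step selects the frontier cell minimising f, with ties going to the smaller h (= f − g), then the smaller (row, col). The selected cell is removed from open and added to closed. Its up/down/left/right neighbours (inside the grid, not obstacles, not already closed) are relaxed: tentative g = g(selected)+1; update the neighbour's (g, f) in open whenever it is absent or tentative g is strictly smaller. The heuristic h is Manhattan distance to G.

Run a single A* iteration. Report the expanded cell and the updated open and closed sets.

step 1: expand (3,6) (f=6, h=2) → closed; open now [(0,4) g=1 f=8, (1,5) g=1 f=6, (2,5) g=4 f=8, (4,6) g=5 f=6]

expanded=(3,6); open=[(0,4) g=1 f=8, (1,5) g=1 f=6, (2,5) g=4 f=8, (4,6) g=5 f=6]; closed=[(0,5), (0,6), (1,6), (2,6), (3,6)]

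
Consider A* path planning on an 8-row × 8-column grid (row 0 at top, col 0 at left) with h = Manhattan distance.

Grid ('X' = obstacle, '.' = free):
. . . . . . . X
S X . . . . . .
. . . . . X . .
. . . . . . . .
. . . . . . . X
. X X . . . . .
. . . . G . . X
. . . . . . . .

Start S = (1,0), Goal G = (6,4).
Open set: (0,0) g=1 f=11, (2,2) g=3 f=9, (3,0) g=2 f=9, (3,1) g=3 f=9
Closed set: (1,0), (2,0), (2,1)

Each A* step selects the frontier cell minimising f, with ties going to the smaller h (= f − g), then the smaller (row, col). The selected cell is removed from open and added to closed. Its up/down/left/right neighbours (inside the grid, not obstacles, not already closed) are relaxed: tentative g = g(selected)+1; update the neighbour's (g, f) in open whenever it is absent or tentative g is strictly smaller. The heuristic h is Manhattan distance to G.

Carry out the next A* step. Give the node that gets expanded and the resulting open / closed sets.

expanded=(2,2); open=[(0,0) g=1 f=11, (1,2) g=4 f=11, (2,3) g=4 f=9, (3,0) g=2 f=9, (3,1) g=3 f=9, (3,2) g=4 f=9]; closed=[(1,0), (2,0), (2,1), (2,2)]

step 1: expand (2,2) (f=9, h=6) → closed; open now [(0,0) g=1 f=11, (1,2) g=4 f=11, (2,3) g=4 f=9, (3,0) g=2 f=9, (3,1) g=3 f=9, (3,2) g=4 f=9]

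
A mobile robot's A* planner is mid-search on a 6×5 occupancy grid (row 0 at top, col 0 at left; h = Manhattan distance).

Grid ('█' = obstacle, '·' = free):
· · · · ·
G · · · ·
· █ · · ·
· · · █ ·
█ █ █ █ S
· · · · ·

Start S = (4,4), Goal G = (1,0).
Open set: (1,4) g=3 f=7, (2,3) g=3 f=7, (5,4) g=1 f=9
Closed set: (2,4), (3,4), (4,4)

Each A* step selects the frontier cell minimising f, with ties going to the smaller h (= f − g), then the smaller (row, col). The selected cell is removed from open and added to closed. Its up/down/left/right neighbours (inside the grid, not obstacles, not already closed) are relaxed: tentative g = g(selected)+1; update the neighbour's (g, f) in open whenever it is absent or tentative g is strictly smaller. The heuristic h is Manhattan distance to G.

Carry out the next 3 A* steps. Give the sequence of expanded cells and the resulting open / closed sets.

step 1: expand (1,4) (f=7, h=4) → closed; open now [(0,4) g=4 f=9, (1,3) g=4 f=7, (2,3) g=3 f=7, (5,4) g=1 f=9]
step 2: expand (1,3) (f=7, h=3) → closed; open now [(0,3) g=5 f=9, (0,4) g=4 f=9, (1,2) g=5 f=7, (2,3) g=3 f=7, (5,4) g=1 f=9]
step 3: expand (1,2) (f=7, h=2) → closed; open now [(0,2) g=6 f=9, (0,3) g=5 f=9, (0,4) g=4 f=9, (1,1) g=6 f=7, (2,2) g=6 f=9, (2,3) g=3 f=7, (5,4) g=1 f=9]

order=[(1,4) → (1,3) → (1,2)]; open=[(0,2) g=6 f=9, (0,3) g=5 f=9, (0,4) g=4 f=9, (1,1) g=6 f=7, (2,2) g=6 f=9, (2,3) g=3 f=7, (5,4) g=1 f=9]; closed=[(1,2), (1,3), (1,4), (2,4), (3,4), (4,4)]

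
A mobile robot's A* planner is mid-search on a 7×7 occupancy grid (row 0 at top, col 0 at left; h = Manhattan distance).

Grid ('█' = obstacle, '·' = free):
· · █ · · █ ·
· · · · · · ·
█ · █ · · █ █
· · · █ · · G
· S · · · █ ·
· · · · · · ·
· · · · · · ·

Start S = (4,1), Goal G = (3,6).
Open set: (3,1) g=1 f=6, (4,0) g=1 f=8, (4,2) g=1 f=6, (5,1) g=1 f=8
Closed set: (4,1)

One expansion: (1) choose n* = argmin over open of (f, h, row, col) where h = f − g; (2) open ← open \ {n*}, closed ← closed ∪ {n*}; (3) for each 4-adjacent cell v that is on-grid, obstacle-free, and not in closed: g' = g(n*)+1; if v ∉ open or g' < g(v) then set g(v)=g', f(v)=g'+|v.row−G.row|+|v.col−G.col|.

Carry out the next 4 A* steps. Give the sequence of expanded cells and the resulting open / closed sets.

step 1: expand (3,1) (f=6, h=5) → closed; open now [(2,1) g=2 f=8, (3,0) g=2 f=8, (3,2) g=2 f=6, (4,0) g=1 f=8, (4,2) g=1 f=6, (5,1) g=1 f=8]
step 2: expand (3,2) (f=6, h=4) → closed; open now [(2,1) g=2 f=8, (3,0) g=2 f=8, (4,0) g=1 f=8, (4,2) g=1 f=6, (5,1) g=1 f=8]
step 3: expand (4,2) (f=6, h=5) → closed; open now [(2,1) g=2 f=8, (3,0) g=2 f=8, (4,0) g=1 f=8, (4,3) g=2 f=6, (5,1) g=1 f=8, (5,2) g=2 f=8]
step 4: expand (4,3) (f=6, h=4) → closed; open now [(2,1) g=2 f=8, (3,0) g=2 f=8, (4,0) g=1 f=8, (4,4) g=3 f=6, (5,1) g=1 f=8, (5,2) g=2 f=8, (5,3) g=3 f=8]

order=[(3,1) → (3,2) → (4,2) → (4,3)]; open=[(2,1) g=2 f=8, (3,0) g=2 f=8, (4,0) g=1 f=8, (4,4) g=3 f=6, (5,1) g=1 f=8, (5,2) g=2 f=8, (5,3) g=3 f=8]; closed=[(3,1), (3,2), (4,1), (4,2), (4,3)]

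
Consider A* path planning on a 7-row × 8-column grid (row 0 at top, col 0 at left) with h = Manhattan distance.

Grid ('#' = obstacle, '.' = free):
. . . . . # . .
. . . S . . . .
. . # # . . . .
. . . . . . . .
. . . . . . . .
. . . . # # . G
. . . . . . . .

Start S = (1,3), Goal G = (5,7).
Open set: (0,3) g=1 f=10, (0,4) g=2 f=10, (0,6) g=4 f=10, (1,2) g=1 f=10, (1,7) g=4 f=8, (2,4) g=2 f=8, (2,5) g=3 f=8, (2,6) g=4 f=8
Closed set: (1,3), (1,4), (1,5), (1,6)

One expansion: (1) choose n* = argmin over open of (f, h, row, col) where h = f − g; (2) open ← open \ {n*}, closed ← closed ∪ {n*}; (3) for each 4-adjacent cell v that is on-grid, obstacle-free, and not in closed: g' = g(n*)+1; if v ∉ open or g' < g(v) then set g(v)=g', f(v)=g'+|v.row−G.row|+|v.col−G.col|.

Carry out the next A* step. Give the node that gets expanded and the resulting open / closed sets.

step 1: expand (1,7) (f=8, h=4) → closed; open now [(0,3) g=1 f=10, (0,4) g=2 f=10, (0,6) g=4 f=10, (0,7) g=5 f=10, (1,2) g=1 f=10, (2,4) g=2 f=8, (2,5) g=3 f=8, (2,6) g=4 f=8, (2,7) g=5 f=8]

expanded=(1,7); open=[(0,3) g=1 f=10, (0,4) g=2 f=10, (0,6) g=4 f=10, (0,7) g=5 f=10, (1,2) g=1 f=10, (2,4) g=2 f=8, (2,5) g=3 f=8, (2,6) g=4 f=8, (2,7) g=5 f=8]; closed=[(1,3), (1,4), (1,5), (1,6), (1,7)]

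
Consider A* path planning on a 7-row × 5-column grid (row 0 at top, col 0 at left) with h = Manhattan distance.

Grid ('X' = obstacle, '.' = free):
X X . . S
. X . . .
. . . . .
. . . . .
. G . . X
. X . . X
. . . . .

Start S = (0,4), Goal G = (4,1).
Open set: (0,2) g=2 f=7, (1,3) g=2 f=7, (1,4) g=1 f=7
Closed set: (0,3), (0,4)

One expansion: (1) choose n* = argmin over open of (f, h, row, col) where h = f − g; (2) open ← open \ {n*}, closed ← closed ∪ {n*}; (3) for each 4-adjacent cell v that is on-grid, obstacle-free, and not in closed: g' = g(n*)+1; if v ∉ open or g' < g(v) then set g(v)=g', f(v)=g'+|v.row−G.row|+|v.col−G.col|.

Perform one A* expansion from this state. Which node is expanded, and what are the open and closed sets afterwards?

step 1: expand (0,2) (f=7, h=5) → closed; open now [(1,2) g=3 f=7, (1,3) g=2 f=7, (1,4) g=1 f=7]

expanded=(0,2); open=[(1,2) g=3 f=7, (1,3) g=2 f=7, (1,4) g=1 f=7]; closed=[(0,2), (0,3), (0,4)]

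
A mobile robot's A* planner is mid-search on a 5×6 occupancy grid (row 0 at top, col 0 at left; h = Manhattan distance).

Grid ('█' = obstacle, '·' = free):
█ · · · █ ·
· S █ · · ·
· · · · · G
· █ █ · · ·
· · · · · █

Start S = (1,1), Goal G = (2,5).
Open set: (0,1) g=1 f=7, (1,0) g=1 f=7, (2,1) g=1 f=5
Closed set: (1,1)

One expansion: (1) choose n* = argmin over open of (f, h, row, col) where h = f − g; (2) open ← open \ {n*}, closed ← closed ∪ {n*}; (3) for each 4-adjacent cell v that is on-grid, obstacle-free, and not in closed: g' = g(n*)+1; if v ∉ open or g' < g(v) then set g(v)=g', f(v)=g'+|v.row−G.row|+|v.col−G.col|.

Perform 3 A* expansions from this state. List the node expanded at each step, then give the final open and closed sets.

step 1: expand (2,1) (f=5, h=4) → closed; open now [(0,1) g=1 f=7, (1,0) g=1 f=7, (2,0) g=2 f=7, (2,2) g=2 f=5]
step 2: expand (2,2) (f=5, h=3) → closed; open now [(0,1) g=1 f=7, (1,0) g=1 f=7, (2,0) g=2 f=7, (2,3) g=3 f=5]
step 3: expand (2,3) (f=5, h=2) → closed; open now [(0,1) g=1 f=7, (1,0) g=1 f=7, (1,3) g=4 f=7, (2,0) g=2 f=7, (2,4) g=4 f=5, (3,3) g=4 f=7]

order=[(2,1) → (2,2) → (2,3)]; open=[(0,1) g=1 f=7, (1,0) g=1 f=7, (1,3) g=4 f=7, (2,0) g=2 f=7, (2,4) g=4 f=5, (3,3) g=4 f=7]; closed=[(1,1), (2,1), (2,2), (2,3)]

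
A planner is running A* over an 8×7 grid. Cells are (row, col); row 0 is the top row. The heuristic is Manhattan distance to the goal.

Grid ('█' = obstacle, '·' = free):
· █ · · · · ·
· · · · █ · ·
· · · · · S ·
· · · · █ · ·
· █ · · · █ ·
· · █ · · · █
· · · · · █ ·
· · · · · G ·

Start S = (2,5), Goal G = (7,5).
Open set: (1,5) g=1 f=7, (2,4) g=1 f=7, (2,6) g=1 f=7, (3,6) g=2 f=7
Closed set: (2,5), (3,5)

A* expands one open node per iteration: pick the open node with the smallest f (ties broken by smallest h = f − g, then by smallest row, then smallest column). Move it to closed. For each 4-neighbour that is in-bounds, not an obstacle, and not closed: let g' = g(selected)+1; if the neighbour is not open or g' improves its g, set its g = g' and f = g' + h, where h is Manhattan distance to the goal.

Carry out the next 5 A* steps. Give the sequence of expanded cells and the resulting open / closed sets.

order=[(3,6) → (4,6) → (1,5) → (2,4) → (2,6)]; open=[(0,5) g=2 f=9, (1,6) g=2 f=9, (2,3) g=2 f=9]; closed=[(1,5), (2,4), (2,5), (2,6), (3,5), (3,6), (4,6)]

step 1: expand (3,6) (f=7, h=5) → closed; open now [(1,5) g=1 f=7, (2,4) g=1 f=7, (2,6) g=1 f=7, (4,6) g=3 f=7]
step 2: expand (4,6) (f=7, h=4) → closed; open now [(1,5) g=1 f=7, (2,4) g=1 f=7, (2,6) g=1 f=7]
step 3: expand (1,5) (f=7, h=6) → closed; open now [(0,5) g=2 f=9, (1,6) g=2 f=9, (2,4) g=1 f=7, (2,6) g=1 f=7]
step 4: expand (2,4) (f=7, h=6) → closed; open now [(0,5) g=2 f=9, (1,6) g=2 f=9, (2,3) g=2 f=9, (2,6) g=1 f=7]
step 5: expand (2,6) (f=7, h=6) → closed; open now [(0,5) g=2 f=9, (1,6) g=2 f=9, (2,3) g=2 f=9]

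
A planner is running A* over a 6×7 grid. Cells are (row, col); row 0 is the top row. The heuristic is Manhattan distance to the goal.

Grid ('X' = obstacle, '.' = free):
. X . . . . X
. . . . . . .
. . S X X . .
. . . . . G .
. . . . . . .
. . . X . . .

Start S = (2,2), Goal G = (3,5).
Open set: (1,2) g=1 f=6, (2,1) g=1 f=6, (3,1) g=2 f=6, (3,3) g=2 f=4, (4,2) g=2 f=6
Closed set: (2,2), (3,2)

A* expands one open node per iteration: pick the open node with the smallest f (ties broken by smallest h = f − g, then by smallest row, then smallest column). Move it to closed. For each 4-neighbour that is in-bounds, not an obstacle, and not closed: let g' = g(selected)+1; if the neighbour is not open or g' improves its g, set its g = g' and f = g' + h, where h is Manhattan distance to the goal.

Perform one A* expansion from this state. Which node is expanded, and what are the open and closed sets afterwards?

step 1: expand (3,3) (f=4, h=2) → closed; open now [(1,2) g=1 f=6, (2,1) g=1 f=6, (3,1) g=2 f=6, (3,4) g=3 f=4, (4,2) g=2 f=6, (4,3) g=3 f=6]

expanded=(3,3); open=[(1,2) g=1 f=6, (2,1) g=1 f=6, (3,1) g=2 f=6, (3,4) g=3 f=4, (4,2) g=2 f=6, (4,3) g=3 f=6]; closed=[(2,2), (3,2), (3,3)]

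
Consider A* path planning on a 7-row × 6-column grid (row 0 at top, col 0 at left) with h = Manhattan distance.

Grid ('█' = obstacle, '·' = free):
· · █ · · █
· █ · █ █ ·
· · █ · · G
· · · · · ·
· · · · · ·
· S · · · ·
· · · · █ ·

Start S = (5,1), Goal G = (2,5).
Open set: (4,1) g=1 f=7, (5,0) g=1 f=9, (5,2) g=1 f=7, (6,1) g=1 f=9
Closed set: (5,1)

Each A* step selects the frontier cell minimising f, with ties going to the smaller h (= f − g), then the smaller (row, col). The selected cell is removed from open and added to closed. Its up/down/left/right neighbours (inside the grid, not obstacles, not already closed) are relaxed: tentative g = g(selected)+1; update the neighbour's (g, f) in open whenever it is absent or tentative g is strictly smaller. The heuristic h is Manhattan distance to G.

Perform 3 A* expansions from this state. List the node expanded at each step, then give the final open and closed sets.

step 1: expand (4,1) (f=7, h=6) → closed; open now [(3,1) g=2 f=7, (4,0) g=2 f=9, (4,2) g=2 f=7, (5,0) g=1 f=9, (5,2) g=1 f=7, (6,1) g=1 f=9]
step 2: expand (3,1) (f=7, h=5) → closed; open now [(2,1) g=3 f=7, (3,0) g=3 f=9, (3,2) g=3 f=7, (4,0) g=2 f=9, (4,2) g=2 f=7, (5,0) g=1 f=9, (5,2) g=1 f=7, (6,1) g=1 f=9]
step 3: expand (2,1) (f=7, h=4) → closed; open now [(2,0) g=4 f=9, (3,0) g=3 f=9, (3,2) g=3 f=7, (4,0) g=2 f=9, (4,2) g=2 f=7, (5,0) g=1 f=9, (5,2) g=1 f=7, (6,1) g=1 f=9]

order=[(4,1) → (3,1) → (2,1)]; open=[(2,0) g=4 f=9, (3,0) g=3 f=9, (3,2) g=3 f=7, (4,0) g=2 f=9, (4,2) g=2 f=7, (5,0) g=1 f=9, (5,2) g=1 f=7, (6,1) g=1 f=9]; closed=[(2,1), (3,1), (4,1), (5,1)]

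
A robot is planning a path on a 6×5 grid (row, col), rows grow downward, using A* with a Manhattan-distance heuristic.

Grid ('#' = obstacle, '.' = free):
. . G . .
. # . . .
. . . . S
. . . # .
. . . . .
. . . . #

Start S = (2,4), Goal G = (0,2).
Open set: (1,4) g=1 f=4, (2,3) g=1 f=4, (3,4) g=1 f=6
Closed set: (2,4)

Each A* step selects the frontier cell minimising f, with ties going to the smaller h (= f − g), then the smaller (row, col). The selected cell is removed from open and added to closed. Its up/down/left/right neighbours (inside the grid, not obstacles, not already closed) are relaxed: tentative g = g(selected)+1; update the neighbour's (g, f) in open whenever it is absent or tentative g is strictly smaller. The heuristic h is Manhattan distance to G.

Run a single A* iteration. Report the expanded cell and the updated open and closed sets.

step 1: expand (1,4) (f=4, h=3) → closed; open now [(0,4) g=2 f=4, (1,3) g=2 f=4, (2,3) g=1 f=4, (3,4) g=1 f=6]

expanded=(1,4); open=[(0,4) g=2 f=4, (1,3) g=2 f=4, (2,3) g=1 f=4, (3,4) g=1 f=6]; closed=[(1,4), (2,4)]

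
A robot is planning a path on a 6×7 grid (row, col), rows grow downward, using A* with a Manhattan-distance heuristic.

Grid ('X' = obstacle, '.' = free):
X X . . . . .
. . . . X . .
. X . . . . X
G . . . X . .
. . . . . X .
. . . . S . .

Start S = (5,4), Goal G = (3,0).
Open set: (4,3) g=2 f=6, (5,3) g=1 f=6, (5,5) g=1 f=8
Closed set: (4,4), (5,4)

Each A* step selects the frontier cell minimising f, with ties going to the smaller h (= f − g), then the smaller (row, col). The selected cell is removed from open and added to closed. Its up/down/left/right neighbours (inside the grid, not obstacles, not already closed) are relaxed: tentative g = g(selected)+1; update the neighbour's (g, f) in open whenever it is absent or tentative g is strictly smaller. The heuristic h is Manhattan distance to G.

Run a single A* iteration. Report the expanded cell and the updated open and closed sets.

step 1: expand (4,3) (f=6, h=4) → closed; open now [(3,3) g=3 f=6, (4,2) g=3 f=6, (5,3) g=1 f=6, (5,5) g=1 f=8]

expanded=(4,3); open=[(3,3) g=3 f=6, (4,2) g=3 f=6, (5,3) g=1 f=6, (5,5) g=1 f=8]; closed=[(4,3), (4,4), (5,4)]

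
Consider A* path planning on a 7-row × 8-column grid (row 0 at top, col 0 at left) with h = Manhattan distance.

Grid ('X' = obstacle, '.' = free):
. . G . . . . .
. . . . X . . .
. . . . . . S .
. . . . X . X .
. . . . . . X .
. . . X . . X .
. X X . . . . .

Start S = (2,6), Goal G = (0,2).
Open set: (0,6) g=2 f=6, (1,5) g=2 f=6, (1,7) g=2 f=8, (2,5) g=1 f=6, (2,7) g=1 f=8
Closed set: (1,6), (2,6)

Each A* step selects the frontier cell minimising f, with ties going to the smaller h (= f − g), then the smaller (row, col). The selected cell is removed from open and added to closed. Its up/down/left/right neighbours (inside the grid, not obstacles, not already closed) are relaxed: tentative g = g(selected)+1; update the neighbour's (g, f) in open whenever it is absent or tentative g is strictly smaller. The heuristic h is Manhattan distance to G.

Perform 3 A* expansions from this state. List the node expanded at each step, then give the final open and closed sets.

order=[(0,6) → (0,5) → (0,4)]; open=[(0,3) g=5 f=6, (0,7) g=3 f=8, (1,5) g=2 f=6, (1,7) g=2 f=8, (2,5) g=1 f=6, (2,7) g=1 f=8]; closed=[(0,4), (0,5), (0,6), (1,6), (2,6)]

step 1: expand (0,6) (f=6, h=4) → closed; open now [(0,5) g=3 f=6, (0,7) g=3 f=8, (1,5) g=2 f=6, (1,7) g=2 f=8, (2,5) g=1 f=6, (2,7) g=1 f=8]
step 2: expand (0,5) (f=6, h=3) → closed; open now [(0,4) g=4 f=6, (0,7) g=3 f=8, (1,5) g=2 f=6, (1,7) g=2 f=8, (2,5) g=1 f=6, (2,7) g=1 f=8]
step 3: expand (0,4) (f=6, h=2) → closed; open now [(0,3) g=5 f=6, (0,7) g=3 f=8, (1,5) g=2 f=6, (1,7) g=2 f=8, (2,5) g=1 f=6, (2,7) g=1 f=8]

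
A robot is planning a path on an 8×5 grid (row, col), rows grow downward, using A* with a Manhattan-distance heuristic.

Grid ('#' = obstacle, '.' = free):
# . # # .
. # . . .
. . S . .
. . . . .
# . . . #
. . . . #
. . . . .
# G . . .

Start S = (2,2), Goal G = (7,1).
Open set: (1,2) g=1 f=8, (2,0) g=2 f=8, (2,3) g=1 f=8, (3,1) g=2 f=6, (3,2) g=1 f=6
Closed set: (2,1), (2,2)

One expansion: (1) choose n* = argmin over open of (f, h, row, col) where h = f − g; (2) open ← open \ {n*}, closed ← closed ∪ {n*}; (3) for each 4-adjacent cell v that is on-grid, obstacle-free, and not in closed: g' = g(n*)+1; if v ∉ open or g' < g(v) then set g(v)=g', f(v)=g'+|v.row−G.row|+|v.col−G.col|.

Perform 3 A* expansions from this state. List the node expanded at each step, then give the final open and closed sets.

step 1: expand (3,1) (f=6, h=4) → closed; open now [(1,2) g=1 f=8, (2,0) g=2 f=8, (2,3) g=1 f=8, (3,0) g=3 f=8, (3,2) g=1 f=6, (4,1) g=3 f=6]
step 2: expand (4,1) (f=6, h=3) → closed; open now [(1,2) g=1 f=8, (2,0) g=2 f=8, (2,3) g=1 f=8, (3,0) g=3 f=8, (3,2) g=1 f=6, (4,2) g=4 f=8, (5,1) g=4 f=6]
step 3: expand (5,1) (f=6, h=2) → closed; open now [(1,2) g=1 f=8, (2,0) g=2 f=8, (2,3) g=1 f=8, (3,0) g=3 f=8, (3,2) g=1 f=6, (4,2) g=4 f=8, (5,0) g=5 f=8, (5,2) g=5 f=8, (6,1) g=5 f=6]

order=[(3,1) → (4,1) → (5,1)]; open=[(1,2) g=1 f=8, (2,0) g=2 f=8, (2,3) g=1 f=8, (3,0) g=3 f=8, (3,2) g=1 f=6, (4,2) g=4 f=8, (5,0) g=5 f=8, (5,2) g=5 f=8, (6,1) g=5 f=6]; closed=[(2,1), (2,2), (3,1), (4,1), (5,1)]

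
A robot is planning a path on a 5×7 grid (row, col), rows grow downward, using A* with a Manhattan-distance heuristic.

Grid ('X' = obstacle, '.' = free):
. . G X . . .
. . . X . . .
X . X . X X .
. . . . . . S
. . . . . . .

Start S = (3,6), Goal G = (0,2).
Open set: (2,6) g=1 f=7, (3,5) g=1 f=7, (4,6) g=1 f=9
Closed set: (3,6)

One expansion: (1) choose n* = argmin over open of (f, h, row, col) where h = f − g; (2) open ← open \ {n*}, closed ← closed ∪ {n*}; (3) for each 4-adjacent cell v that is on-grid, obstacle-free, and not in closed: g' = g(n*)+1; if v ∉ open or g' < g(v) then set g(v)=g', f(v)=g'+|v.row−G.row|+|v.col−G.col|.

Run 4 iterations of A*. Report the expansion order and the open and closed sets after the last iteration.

step 1: expand (2,6) (f=7, h=6) → closed; open now [(1,6) g=2 f=7, (3,5) g=1 f=7, (4,6) g=1 f=9]
step 2: expand (1,6) (f=7, h=5) → closed; open now [(0,6) g=3 f=7, (1,5) g=3 f=7, (3,5) g=1 f=7, (4,6) g=1 f=9]
step 3: expand (0,6) (f=7, h=4) → closed; open now [(0,5) g=4 f=7, (1,5) g=3 f=7, (3,5) g=1 f=7, (4,6) g=1 f=9]
step 4: expand (0,5) (f=7, h=3) → closed; open now [(0,4) g=5 f=7, (1,5) g=3 f=7, (3,5) g=1 f=7, (4,6) g=1 f=9]

order=[(2,6) → (1,6) → (0,6) → (0,5)]; open=[(0,4) g=5 f=7, (1,5) g=3 f=7, (3,5) g=1 f=7, (4,6) g=1 f=9]; closed=[(0,5), (0,6), (1,6), (2,6), (3,6)]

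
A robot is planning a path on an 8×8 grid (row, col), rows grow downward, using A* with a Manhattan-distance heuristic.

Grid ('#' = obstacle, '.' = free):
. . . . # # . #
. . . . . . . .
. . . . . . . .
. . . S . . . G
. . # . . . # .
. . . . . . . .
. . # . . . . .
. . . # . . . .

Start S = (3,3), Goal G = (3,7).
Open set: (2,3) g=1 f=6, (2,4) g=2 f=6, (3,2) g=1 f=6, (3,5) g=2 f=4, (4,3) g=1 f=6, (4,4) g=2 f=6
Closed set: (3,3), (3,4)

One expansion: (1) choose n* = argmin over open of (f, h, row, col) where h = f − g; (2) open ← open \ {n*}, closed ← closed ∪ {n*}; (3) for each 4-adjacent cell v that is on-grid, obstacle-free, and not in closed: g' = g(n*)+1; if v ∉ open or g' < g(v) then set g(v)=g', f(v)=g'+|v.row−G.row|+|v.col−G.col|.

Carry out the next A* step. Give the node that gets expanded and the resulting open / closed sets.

expanded=(3,5); open=[(2,3) g=1 f=6, (2,4) g=2 f=6, (2,5) g=3 f=6, (3,2) g=1 f=6, (3,6) g=3 f=4, (4,3) g=1 f=6, (4,4) g=2 f=6, (4,5) g=3 f=6]; closed=[(3,3), (3,4), (3,5)]

step 1: expand (3,5) (f=4, h=2) → closed; open now [(2,3) g=1 f=6, (2,4) g=2 f=6, (2,5) g=3 f=6, (3,2) g=1 f=6, (3,6) g=3 f=4, (4,3) g=1 f=6, (4,4) g=2 f=6, (4,5) g=3 f=6]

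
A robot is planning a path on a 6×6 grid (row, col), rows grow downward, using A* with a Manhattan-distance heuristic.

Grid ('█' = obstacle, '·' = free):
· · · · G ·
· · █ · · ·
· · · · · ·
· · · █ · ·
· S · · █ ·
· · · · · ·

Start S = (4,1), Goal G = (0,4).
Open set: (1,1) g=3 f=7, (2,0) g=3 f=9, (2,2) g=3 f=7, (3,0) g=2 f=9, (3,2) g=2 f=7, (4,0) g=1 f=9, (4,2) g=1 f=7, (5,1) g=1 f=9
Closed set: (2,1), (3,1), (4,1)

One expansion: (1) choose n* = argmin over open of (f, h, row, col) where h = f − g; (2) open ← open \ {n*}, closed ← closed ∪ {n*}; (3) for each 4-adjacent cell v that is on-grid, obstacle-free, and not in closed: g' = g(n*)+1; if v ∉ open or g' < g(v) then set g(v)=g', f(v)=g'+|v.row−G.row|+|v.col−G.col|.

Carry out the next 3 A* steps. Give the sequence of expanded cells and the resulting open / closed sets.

step 1: expand (1,1) (f=7, h=4) → closed; open now [(0,1) g=4 f=7, (1,0) g=4 f=9, (2,0) g=3 f=9, (2,2) g=3 f=7, (3,0) g=2 f=9, (3,2) g=2 f=7, (4,0) g=1 f=9, (4,2) g=1 f=7, (5,1) g=1 f=9]
step 2: expand (0,1) (f=7, h=3) → closed; open now [(0,0) g=5 f=9, (0,2) g=5 f=7, (1,0) g=4 f=9, (2,0) g=3 f=9, (2,2) g=3 f=7, (3,0) g=2 f=9, (3,2) g=2 f=7, (4,0) g=1 f=9, (4,2) g=1 f=7, (5,1) g=1 f=9]
step 3: expand (0,2) (f=7, h=2) → closed; open now [(0,0) g=5 f=9, (0,3) g=6 f=7, (1,0) g=4 f=9, (2,0) g=3 f=9, (2,2) g=3 f=7, (3,0) g=2 f=9, (3,2) g=2 f=7, (4,0) g=1 f=9, (4,2) g=1 f=7, (5,1) g=1 f=9]

order=[(1,1) → (0,1) → (0,2)]; open=[(0,0) g=5 f=9, (0,3) g=6 f=7, (1,0) g=4 f=9, (2,0) g=3 f=9, (2,2) g=3 f=7, (3,0) g=2 f=9, (3,2) g=2 f=7, (4,0) g=1 f=9, (4,2) g=1 f=7, (5,1) g=1 f=9]; closed=[(0,1), (0,2), (1,1), (2,1), (3,1), (4,1)]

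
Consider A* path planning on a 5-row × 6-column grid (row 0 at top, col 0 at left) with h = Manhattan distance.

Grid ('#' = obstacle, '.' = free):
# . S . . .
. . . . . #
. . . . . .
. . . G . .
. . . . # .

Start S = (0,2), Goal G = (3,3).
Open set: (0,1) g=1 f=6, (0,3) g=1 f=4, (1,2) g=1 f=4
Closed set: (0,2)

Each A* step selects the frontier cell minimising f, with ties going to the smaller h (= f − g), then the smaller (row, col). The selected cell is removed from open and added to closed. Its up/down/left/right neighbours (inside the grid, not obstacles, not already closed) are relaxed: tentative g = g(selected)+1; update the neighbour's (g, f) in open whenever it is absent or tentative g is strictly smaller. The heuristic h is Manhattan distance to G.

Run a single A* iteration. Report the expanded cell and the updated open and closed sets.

expanded=(0,3); open=[(0,1) g=1 f=6, (0,4) g=2 f=6, (1,2) g=1 f=4, (1,3) g=2 f=4]; closed=[(0,2), (0,3)]

step 1: expand (0,3) (f=4, h=3) → closed; open now [(0,1) g=1 f=6, (0,4) g=2 f=6, (1,2) g=1 f=4, (1,3) g=2 f=4]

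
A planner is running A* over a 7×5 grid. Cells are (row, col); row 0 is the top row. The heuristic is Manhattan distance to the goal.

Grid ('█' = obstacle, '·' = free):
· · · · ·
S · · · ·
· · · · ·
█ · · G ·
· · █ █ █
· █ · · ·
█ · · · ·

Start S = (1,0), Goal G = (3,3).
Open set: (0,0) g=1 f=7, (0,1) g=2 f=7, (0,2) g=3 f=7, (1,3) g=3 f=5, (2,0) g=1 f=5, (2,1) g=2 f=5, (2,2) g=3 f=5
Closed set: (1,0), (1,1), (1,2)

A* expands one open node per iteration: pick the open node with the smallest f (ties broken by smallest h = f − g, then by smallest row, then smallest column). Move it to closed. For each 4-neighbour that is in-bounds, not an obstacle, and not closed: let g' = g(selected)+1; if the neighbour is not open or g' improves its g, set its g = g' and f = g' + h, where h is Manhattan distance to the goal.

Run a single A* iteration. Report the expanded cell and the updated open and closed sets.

step 1: expand (1,3) (f=5, h=2) → closed; open now [(0,0) g=1 f=7, (0,1) g=2 f=7, (0,2) g=3 f=7, (0,3) g=4 f=7, (1,4) g=4 f=7, (2,0) g=1 f=5, (2,1) g=2 f=5, (2,2) g=3 f=5, (2,3) g=4 f=5]

expanded=(1,3); open=[(0,0) g=1 f=7, (0,1) g=2 f=7, (0,2) g=3 f=7, (0,3) g=4 f=7, (1,4) g=4 f=7, (2,0) g=1 f=5, (2,1) g=2 f=5, (2,2) g=3 f=5, (2,3) g=4 f=5]; closed=[(1,0), (1,1), (1,2), (1,3)]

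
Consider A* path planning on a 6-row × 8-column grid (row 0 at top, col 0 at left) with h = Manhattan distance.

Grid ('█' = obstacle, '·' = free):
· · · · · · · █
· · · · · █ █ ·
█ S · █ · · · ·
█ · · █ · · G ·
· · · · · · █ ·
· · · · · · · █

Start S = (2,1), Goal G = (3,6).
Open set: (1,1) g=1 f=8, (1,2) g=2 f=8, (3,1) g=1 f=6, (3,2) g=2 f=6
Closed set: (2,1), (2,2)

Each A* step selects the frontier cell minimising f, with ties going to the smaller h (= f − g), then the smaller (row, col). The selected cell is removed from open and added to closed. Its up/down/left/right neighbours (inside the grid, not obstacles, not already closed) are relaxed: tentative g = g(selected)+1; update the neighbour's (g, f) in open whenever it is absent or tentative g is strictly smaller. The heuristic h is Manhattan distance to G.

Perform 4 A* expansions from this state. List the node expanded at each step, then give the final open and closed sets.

step 1: expand (3,2) (f=6, h=4) → closed; open now [(1,1) g=1 f=8, (1,2) g=2 f=8, (3,1) g=1 f=6, (4,2) g=3 f=8]
step 2: expand (3,1) (f=6, h=5) → closed; open now [(1,1) g=1 f=8, (1,2) g=2 f=8, (4,1) g=2 f=8, (4,2) g=3 f=8]
step 3: expand (4,2) (f=8, h=5) → closed; open now [(1,1) g=1 f=8, (1,2) g=2 f=8, (4,1) g=2 f=8, (4,3) g=4 f=8, (5,2) g=4 f=10]
step 4: expand (4,3) (f=8, h=4) → closed; open now [(1,1) g=1 f=8, (1,2) g=2 f=8, (4,1) g=2 f=8, (4,4) g=5 f=8, (5,2) g=4 f=10, (5,3) g=5 f=10]

order=[(3,2) → (3,1) → (4,2) → (4,3)]; open=[(1,1) g=1 f=8, (1,2) g=2 f=8, (4,1) g=2 f=8, (4,4) g=5 f=8, (5,2) g=4 f=10, (5,3) g=5 f=10]; closed=[(2,1), (2,2), (3,1), (3,2), (4,2), (4,3)]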